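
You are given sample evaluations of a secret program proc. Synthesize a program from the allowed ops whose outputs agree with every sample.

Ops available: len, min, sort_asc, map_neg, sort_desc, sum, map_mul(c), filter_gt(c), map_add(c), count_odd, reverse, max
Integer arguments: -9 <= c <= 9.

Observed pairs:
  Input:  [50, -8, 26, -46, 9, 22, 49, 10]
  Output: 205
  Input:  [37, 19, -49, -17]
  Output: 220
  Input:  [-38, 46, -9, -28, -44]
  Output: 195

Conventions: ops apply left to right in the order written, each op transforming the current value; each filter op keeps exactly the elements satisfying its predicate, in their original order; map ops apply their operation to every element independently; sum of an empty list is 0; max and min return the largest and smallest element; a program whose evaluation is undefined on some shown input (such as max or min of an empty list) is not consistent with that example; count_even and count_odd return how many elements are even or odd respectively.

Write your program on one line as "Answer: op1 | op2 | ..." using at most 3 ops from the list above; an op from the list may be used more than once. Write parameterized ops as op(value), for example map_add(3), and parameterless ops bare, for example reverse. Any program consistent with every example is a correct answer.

map_add(5) | map_mul(-5) | max

Check, running the answer program on each example:
  [50, -8, 26, -46, 9, 22, 49, 10] -> [55, -3, 31, -41, 14, 27, 54, 15] -> [-275, 15, -155, 205, -70, -135, -270, -75] -> 205
  [37, 19, -49, -17] -> [42, 24, -44, -12] -> [-210, -120, 220, 60] -> 220
  [-38, 46, -9, -28, -44] -> [-33, 51, -4, -23, -39] -> [165, -255, 20, 115, 195] -> 195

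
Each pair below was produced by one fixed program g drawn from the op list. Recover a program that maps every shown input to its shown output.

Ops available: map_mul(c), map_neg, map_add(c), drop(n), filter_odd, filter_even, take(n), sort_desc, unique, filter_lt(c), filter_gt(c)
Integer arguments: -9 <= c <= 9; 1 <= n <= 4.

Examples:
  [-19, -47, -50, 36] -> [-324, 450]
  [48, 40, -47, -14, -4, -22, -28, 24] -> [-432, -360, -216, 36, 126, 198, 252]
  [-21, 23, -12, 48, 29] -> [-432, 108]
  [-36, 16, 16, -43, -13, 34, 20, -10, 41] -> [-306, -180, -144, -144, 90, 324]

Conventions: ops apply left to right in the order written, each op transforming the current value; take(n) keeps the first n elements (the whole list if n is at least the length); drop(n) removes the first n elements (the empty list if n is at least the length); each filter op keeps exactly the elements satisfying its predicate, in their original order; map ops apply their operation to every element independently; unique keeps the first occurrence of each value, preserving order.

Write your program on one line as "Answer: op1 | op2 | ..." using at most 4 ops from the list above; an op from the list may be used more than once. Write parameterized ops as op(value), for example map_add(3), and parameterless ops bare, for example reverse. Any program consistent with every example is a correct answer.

filter_even | sort_desc | map_neg | map_mul(9)

Check, running the answer program on each example:
  [-19, -47, -50, 36] -> [-50, 36] -> [36, -50] -> [-36, 50] -> [-324, 450]
  [48, 40, -47, -14, -4, -22, -28, 24] -> [48, 40, -14, -4, -22, -28, 24] -> [48, 40, 24, -4, -14, -22, -28] -> [-48, -40, -24, 4, 14, 22, 28] -> [-432, -360, -216, 36, 126, 198, 252]
  [-21, 23, -12, 48, 29] -> [-12, 48] -> [48, -12] -> [-48, 12] -> [-432, 108]
  [-36, 16, 16, -43, -13, 34, 20, -10, 41] -> [-36, 16, 16, 34, 20, -10] -> [34, 20, 16, 16, -10, -36] -> [-34, -20, -16, -16, 10, 36] -> [-306, -180, -144, -144, 90, 324]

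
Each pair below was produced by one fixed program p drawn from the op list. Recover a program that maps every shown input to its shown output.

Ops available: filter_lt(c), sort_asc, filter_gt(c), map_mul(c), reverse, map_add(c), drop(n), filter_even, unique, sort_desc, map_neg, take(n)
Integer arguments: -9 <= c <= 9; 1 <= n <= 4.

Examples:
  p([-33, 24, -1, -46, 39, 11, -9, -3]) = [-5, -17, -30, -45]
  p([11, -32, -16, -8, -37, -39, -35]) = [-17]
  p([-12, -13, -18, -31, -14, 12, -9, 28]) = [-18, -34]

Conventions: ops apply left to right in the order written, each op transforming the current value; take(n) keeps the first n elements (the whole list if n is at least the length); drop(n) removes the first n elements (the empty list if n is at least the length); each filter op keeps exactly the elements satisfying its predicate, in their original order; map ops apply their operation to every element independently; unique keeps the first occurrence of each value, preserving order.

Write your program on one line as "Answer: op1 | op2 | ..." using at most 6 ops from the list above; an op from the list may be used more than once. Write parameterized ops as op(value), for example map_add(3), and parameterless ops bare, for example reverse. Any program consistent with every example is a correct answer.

map_neg | filter_lt(6) | take(4) | sort_desc | map_add(-6)

Check, running the answer program on each example:
  [-33, 24, -1, -46, 39, 11, -9, -3] -> [33, -24, 1, 46, -39, -11, 9, 3] -> [-24, 1, -39, -11, 3] -> [-24, 1, -39, -11] -> [1, -11, -24, -39] -> [-5, -17, -30, -45]
  [11, -32, -16, -8, -37, -39, -35] -> [-11, 32, 16, 8, 37, 39, 35] -> [-11] -> [-11] -> [-11] -> [-17]
  [-12, -13, -18, -31, -14, 12, -9, 28] -> [12, 13, 18, 31, 14, -12, 9, -28] -> [-12, -28] -> [-12, -28] -> [-12, -28] -> [-18, -34]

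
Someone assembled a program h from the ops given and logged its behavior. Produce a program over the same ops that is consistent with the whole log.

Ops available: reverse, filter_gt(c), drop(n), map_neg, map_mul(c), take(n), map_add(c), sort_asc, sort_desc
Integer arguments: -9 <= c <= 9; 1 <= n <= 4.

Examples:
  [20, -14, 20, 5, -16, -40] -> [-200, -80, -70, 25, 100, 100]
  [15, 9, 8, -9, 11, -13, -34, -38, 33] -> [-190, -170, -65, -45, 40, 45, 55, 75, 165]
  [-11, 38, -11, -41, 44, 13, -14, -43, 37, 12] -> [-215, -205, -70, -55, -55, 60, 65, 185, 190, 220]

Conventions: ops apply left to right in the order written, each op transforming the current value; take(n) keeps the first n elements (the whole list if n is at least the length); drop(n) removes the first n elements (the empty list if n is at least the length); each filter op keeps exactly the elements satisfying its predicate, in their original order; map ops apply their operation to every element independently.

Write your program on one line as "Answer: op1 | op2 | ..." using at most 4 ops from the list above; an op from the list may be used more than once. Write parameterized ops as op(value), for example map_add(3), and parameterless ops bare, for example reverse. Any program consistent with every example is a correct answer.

reverse | map_mul(5) | sort_desc | sort_asc

Check, running the answer program on each example:
  [20, -14, 20, 5, -16, -40] -> [-40, -16, 5, 20, -14, 20] -> [-200, -80, 25, 100, -70, 100] -> [100, 100, 25, -70, -80, -200] -> [-200, -80, -70, 25, 100, 100]
  [15, 9, 8, -9, 11, -13, -34, -38, 33] -> [33, -38, -34, -13, 11, -9, 8, 9, 15] -> [165, -190, -170, -65, 55, -45, 40, 45, 75] -> [165, 75, 55, 45, 40, -45, -65, -170, -190] -> [-190, -170, -65, -45, 40, 45, 55, 75, 165]
  [-11, 38, -11, -41, 44, 13, -14, -43, 37, 12] -> [12, 37, -43, -14, 13, 44, -41, -11, 38, -11] -> [60, 185, -215, -70, 65, 220, -205, -55, 190, -55] -> [220, 190, 185, 65, 60, -55, -55, -70, -205, -215] -> [-215, -205, -70, -55, -55, 60, 65, 185, 190, 220]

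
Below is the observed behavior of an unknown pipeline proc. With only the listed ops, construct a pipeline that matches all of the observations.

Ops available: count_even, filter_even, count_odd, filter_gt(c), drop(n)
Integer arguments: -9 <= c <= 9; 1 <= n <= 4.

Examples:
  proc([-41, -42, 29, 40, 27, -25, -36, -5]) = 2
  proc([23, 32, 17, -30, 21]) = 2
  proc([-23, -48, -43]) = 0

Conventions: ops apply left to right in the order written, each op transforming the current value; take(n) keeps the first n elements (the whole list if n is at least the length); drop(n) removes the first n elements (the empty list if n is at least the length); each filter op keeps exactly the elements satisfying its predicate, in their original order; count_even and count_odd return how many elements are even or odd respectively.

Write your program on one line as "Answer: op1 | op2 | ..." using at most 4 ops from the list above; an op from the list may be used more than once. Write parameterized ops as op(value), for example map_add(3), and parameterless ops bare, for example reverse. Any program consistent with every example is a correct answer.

filter_gt(-9) | drop(2) | count_odd

Check, running the answer program on each example:
  [-41, -42, 29, 40, 27, -25, -36, -5] -> [29, 40, 27, -5] -> [27, -5] -> 2
  [23, 32, 17, -30, 21] -> [23, 32, 17, 21] -> [17, 21] -> 2
  [-23, -48, -43] -> [] -> [] -> 0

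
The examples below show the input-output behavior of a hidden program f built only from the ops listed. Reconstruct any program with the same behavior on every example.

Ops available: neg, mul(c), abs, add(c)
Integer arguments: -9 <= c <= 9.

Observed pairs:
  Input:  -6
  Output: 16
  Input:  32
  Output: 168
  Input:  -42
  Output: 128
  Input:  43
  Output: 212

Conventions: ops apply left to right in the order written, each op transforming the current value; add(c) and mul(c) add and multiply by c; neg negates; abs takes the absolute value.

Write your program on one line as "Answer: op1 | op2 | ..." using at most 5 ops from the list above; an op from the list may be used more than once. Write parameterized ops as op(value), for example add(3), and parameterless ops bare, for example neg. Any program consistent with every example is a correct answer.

neg | add(-8) | add(-2) | mul(-4) | abs

Check, running the answer program on each example:
  -6 -> 6 -> -2 -> -4 -> 16 -> 16
  32 -> -32 -> -40 -> -42 -> 168 -> 168
  -42 -> 42 -> 34 -> 32 -> -128 -> 128
  43 -> -43 -> -51 -> -53 -> 212 -> 212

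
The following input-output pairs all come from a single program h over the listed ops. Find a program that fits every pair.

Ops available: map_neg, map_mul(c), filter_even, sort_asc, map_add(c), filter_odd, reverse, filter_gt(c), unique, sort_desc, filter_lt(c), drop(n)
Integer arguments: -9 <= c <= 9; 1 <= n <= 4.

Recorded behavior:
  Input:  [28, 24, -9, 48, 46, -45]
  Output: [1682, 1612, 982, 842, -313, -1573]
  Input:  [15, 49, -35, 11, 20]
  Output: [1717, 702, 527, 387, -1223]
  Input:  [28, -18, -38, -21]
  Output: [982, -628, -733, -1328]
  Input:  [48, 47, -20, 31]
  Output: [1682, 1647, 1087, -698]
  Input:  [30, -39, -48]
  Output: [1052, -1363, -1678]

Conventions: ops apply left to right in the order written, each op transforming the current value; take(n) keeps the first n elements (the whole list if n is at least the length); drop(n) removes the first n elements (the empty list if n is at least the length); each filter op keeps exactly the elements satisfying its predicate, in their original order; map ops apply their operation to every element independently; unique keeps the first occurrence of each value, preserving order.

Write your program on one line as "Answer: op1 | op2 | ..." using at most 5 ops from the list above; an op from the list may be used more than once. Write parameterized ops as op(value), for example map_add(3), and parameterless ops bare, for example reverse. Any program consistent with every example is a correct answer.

sort_asc | map_mul(7) | map_mul(5) | reverse | map_add(2)

Check, running the answer program on each example:
  [28, 24, -9, 48, 46, -45] -> [-45, -9, 24, 28, 46, 48] -> [-315, -63, 168, 196, 322, 336] -> [-1575, -315, 840, 980, 1610, 1680] -> [1680, 1610, 980, 840, -315, -1575] -> [1682, 1612, 982, 842, -313, -1573]
  [15, 49, -35, 11, 20] -> [-35, 11, 15, 20, 49] -> [-245, 77, 105, 140, 343] -> [-1225, 385, 525, 700, 1715] -> [1715, 700, 525, 385, -1225] -> [1717, 702, 527, 387, -1223]
  [28, -18, -38, -21] -> [-38, -21, -18, 28] -> [-266, -147, -126, 196] -> [-1330, -735, -630, 980] -> [980, -630, -735, -1330] -> [982, -628, -733, -1328]
  [48, 47, -20, 31] -> [-20, 31, 47, 48] -> [-140, 217, 329, 336] -> [-700, 1085, 1645, 1680] -> [1680, 1645, 1085, -700] -> [1682, 1647, 1087, -698]
  [30, -39, -48] -> [-48, -39, 30] -> [-336, -273, 210] -> [-1680, -1365, 1050] -> [1050, -1365, -1680] -> [1052, -1363, -1678]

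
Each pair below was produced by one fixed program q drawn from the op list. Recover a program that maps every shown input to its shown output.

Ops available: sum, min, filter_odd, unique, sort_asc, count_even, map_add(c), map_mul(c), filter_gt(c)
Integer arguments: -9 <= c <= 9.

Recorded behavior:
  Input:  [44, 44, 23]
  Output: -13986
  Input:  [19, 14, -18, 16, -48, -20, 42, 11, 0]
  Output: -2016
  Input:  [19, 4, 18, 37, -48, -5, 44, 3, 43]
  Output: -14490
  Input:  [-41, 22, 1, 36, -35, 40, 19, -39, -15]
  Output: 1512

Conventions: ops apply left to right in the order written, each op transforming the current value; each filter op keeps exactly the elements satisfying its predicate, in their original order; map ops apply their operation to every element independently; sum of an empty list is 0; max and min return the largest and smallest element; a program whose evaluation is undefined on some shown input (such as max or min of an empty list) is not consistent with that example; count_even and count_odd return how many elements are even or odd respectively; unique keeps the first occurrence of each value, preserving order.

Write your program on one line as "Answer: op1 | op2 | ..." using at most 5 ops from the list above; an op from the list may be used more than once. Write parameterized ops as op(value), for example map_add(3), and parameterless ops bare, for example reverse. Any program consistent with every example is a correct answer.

map_mul(-7) | sort_asc | map_mul(-3) | map_mul(-6) | sum

Check, running the answer program on each example:
  [44, 44, 23] -> [-308, -308, -161] -> [-308, -308, -161] -> [924, 924, 483] -> [-5544, -5544, -2898] -> -13986
  [19, 14, -18, 16, -48, -20, 42, 11, 0] -> [-133, -98, 126, -112, 336, 140, -294, -77, 0] -> [-294, -133, -112, -98, -77, 0, 126, 140, 336] -> [882, 399, 336, 294, 231, 0, -378, -420, -1008] -> [-5292, -2394, -2016, -1764, -1386, 0, 2268, 2520, 6048] -> -2016
  [19, 4, 18, 37, -48, -5, 44, 3, 43] -> [-133, -28, -126, -259, 336, 35, -308, -21, -301] -> [-308, -301, -259, -133, -126, -28, -21, 35, 336] -> [924, 903, 777, 399, 378, 84, 63, -105, -1008] -> [-5544, -5418, -4662, -2394, -2268, -504, -378, 630, 6048] -> -14490
  [-41, 22, 1, 36, -35, 40, 19, -39, -15] -> [287, -154, -7, -252, 245, -280, -133, 273, 105] -> [-280, -252, -154, -133, -7, 105, 245, 273, 287] -> [840, 756, 462, 399, 21, -315, -735, -819, -861] -> [-5040, -4536, -2772, -2394, -126, 1890, 4410, 4914, 5166] -> 1512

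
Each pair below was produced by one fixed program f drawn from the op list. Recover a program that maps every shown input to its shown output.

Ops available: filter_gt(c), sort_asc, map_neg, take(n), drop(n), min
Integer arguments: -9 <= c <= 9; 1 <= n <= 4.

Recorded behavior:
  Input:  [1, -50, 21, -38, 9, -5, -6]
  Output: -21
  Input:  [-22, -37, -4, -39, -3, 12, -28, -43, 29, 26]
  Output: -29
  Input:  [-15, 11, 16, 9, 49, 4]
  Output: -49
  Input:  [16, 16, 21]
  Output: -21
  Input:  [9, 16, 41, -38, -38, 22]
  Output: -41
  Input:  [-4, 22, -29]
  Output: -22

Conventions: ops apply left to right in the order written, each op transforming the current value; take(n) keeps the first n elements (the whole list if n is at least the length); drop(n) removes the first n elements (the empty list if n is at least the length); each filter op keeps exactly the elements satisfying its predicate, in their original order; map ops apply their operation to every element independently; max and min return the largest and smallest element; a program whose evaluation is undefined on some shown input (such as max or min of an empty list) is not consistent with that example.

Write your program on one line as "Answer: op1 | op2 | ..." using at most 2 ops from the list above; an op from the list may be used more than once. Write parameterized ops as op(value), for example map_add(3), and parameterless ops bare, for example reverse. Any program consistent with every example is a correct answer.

map_neg | min

Check, running the answer program on each example:
  [1, -50, 21, -38, 9, -5, -6] -> [-1, 50, -21, 38, -9, 5, 6] -> -21
  [-22, -37, -4, -39, -3, 12, -28, -43, 29, 26] -> [22, 37, 4, 39, 3, -12, 28, 43, -29, -26] -> -29
  [-15, 11, 16, 9, 49, 4] -> [15, -11, -16, -9, -49, -4] -> -49
  [16, 16, 21] -> [-16, -16, -21] -> -21
  [9, 16, 41, -38, -38, 22] -> [-9, -16, -41, 38, 38, -22] -> -41
  [-4, 22, -29] -> [4, -22, 29] -> -22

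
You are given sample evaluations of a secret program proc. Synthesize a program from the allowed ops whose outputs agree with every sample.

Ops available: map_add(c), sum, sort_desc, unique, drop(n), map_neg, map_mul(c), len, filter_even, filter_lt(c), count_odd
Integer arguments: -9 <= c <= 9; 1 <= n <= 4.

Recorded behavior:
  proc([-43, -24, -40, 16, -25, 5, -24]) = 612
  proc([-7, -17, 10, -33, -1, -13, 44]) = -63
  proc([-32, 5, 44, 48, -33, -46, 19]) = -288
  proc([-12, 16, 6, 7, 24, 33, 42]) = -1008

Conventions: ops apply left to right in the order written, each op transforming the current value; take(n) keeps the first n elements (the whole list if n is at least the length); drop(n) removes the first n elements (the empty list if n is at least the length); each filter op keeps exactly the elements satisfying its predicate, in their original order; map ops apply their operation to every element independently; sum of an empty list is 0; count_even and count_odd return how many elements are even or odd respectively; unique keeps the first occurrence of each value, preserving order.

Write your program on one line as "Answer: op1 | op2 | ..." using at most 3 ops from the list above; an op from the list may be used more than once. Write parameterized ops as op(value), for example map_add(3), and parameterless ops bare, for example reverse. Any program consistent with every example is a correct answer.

drop(2) | map_mul(-9) | sum

Check, running the answer program on each example:
  [-43, -24, -40, 16, -25, 5, -24] -> [-40, 16, -25, 5, -24] -> [360, -144, 225, -45, 216] -> 612
  [-7, -17, 10, -33, -1, -13, 44] -> [10, -33, -1, -13, 44] -> [-90, 297, 9, 117, -396] -> -63
  [-32, 5, 44, 48, -33, -46, 19] -> [44, 48, -33, -46, 19] -> [-396, -432, 297, 414, -171] -> -288
  [-12, 16, 6, 7, 24, 33, 42] -> [6, 7, 24, 33, 42] -> [-54, -63, -216, -297, -378] -> -1008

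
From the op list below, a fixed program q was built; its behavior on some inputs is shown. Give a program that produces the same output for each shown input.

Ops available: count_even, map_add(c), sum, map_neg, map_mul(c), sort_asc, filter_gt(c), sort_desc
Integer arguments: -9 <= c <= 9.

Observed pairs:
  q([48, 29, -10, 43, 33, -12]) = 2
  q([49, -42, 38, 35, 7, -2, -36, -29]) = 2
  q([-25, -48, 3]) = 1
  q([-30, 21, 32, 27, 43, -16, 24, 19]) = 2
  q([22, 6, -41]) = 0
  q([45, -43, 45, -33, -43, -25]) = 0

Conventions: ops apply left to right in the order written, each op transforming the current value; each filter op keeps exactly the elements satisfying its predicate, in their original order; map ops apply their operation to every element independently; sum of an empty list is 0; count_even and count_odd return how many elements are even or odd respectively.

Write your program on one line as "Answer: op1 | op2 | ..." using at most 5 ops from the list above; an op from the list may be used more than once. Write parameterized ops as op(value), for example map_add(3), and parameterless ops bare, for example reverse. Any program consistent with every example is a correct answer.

sort_desc | sort_asc | map_neg | filter_gt(3) | count_even

Check, running the answer program on each example:
  [48, 29, -10, 43, 33, -12] -> [48, 43, 33, 29, -10, -12] -> [-12, -10, 29, 33, 43, 48] -> [12, 10, -29, -33, -43, -48] -> [12, 10] -> 2
  [49, -42, 38, 35, 7, -2, -36, -29] -> [49, 38, 35, 7, -2, -29, -36, -42] -> [-42, -36, -29, -2, 7, 35, 38, 49] -> [42, 36, 29, 2, -7, -35, -38, -49] -> [42, 36, 29] -> 2
  [-25, -48, 3] -> [3, -25, -48] -> [-48, -25, 3] -> [48, 25, -3] -> [48, 25] -> 1
  [-30, 21, 32, 27, 43, -16, 24, 19] -> [43, 32, 27, 24, 21, 19, -16, -30] -> [-30, -16, 19, 21, 24, 27, 32, 43] -> [30, 16, -19, -21, -24, -27, -32, -43] -> [30, 16] -> 2
  [22, 6, -41] -> [22, 6, -41] -> [-41, 6, 22] -> [41, -6, -22] -> [41] -> 0
  [45, -43, 45, -33, -43, -25] -> [45, 45, -25, -33, -43, -43] -> [-43, -43, -33, -25, 45, 45] -> [43, 43, 33, 25, -45, -45] -> [43, 43, 33, 25] -> 0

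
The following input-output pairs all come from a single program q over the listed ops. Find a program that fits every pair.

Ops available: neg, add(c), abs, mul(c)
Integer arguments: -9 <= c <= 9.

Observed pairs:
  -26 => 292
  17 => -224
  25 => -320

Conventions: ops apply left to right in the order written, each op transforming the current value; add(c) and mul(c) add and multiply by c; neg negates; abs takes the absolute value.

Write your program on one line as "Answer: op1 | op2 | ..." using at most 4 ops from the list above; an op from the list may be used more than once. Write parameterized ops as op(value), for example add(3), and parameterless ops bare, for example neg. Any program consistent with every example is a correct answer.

neg | mul(-3) | add(5) | mul(-4)

Check, running the answer program on each example:
  -26 -> 26 -> -78 -> -73 -> 292
  17 -> -17 -> 51 -> 56 -> -224
  25 -> -25 -> 75 -> 80 -> -320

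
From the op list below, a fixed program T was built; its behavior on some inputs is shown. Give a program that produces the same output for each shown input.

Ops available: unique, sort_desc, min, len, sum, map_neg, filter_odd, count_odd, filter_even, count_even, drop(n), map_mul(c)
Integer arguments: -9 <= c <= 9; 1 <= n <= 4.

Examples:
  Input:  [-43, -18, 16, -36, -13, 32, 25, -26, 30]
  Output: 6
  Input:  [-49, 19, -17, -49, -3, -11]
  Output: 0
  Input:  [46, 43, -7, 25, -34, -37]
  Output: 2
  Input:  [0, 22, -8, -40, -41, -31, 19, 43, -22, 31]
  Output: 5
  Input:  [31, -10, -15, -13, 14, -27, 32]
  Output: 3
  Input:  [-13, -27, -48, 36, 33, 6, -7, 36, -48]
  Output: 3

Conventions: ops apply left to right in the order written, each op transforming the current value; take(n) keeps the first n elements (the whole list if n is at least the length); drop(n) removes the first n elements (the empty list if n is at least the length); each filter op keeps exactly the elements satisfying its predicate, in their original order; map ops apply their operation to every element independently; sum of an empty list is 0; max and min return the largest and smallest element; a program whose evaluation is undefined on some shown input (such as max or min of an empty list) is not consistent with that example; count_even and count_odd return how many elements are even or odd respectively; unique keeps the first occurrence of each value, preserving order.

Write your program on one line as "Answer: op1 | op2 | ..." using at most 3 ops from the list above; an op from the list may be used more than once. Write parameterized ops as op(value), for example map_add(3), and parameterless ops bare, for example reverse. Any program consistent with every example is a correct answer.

map_neg | unique | count_even

Check, running the answer program on each example:
  [-43, -18, 16, -36, -13, 32, 25, -26, 30] -> [43, 18, -16, 36, 13, -32, -25, 26, -30] -> [43, 18, -16, 36, 13, -32, -25, 26, -30] -> 6
  [-49, 19, -17, -49, -3, -11] -> [49, -19, 17, 49, 3, 11] -> [49, -19, 17, 3, 11] -> 0
  [46, 43, -7, 25, -34, -37] -> [-46, -43, 7, -25, 34, 37] -> [-46, -43, 7, -25, 34, 37] -> 2
  [0, 22, -8, -40, -41, -31, 19, 43, -22, 31] -> [0, -22, 8, 40, 41, 31, -19, -43, 22, -31] -> [0, -22, 8, 40, 41, 31, -19, -43, 22, -31] -> 5
  [31, -10, -15, -13, 14, -27, 32] -> [-31, 10, 15, 13, -14, 27, -32] -> [-31, 10, 15, 13, -14, 27, -32] -> 3
  [-13, -27, -48, 36, 33, 6, -7, 36, -48] -> [13, 27, 48, -36, -33, -6, 7, -36, 48] -> [13, 27, 48, -36, -33, -6, 7] -> 3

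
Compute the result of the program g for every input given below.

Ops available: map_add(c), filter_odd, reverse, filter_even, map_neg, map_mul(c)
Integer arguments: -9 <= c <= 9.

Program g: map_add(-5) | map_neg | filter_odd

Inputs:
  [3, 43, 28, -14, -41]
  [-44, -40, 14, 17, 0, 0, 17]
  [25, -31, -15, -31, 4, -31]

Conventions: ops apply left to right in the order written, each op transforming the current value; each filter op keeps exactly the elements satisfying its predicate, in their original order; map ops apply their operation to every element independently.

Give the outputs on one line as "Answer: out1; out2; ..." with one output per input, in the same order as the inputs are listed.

Execution, op by op:
  [3, 43, 28, -14, -41] -> [-2, 38, 23, -19, -46] -> [2, -38, -23, 19, 46] -> [-23, 19]
  [-44, -40, 14, 17, 0, 0, 17] -> [-49, -45, 9, 12, -5, -5, 12] -> [49, 45, -9, -12, 5, 5, -12] -> [49, 45, -9, 5, 5]
  [25, -31, -15, -31, 4, -31] -> [20, -36, -20, -36, -1, -36] -> [-20, 36, 20, 36, 1, 36] -> [1]

[-23, 19]; [49, 45, -9, 5, 5]; [1]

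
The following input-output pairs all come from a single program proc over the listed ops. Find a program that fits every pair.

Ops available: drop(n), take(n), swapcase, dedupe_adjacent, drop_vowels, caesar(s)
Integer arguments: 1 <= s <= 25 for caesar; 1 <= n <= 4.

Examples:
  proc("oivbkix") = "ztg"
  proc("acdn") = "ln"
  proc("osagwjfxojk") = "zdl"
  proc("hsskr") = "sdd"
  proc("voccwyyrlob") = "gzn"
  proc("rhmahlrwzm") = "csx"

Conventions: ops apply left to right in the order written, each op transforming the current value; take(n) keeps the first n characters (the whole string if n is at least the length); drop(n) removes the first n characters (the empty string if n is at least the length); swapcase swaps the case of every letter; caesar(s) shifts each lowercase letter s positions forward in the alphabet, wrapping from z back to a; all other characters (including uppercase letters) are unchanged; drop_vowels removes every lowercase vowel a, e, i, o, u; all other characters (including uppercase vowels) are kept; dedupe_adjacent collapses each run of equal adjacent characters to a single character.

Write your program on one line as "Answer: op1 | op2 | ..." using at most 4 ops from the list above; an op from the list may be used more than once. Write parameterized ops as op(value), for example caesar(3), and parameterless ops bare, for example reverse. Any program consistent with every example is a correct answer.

take(3) | caesar(5) | caesar(6) | drop_vowels

Check, running the answer program on each example:
  "oivbkix" -> "oiv" -> "tna" -> "ztg" -> "ztg"
  "acdn" -> "acd" -> "fhi" -> "lno" -> "ln"
  "osagwjfxojk" -> "osa" -> "txf" -> "zdl" -> "zdl"
  "hsskr" -> "hss" -> "mxx" -> "sdd" -> "sdd"
  "voccwyyrlob" -> "voc" -> "ath" -> "gzn" -> "gzn"
  "rhmahlrwzm" -> "rhm" -> "wmr" -> "csx" -> "csx"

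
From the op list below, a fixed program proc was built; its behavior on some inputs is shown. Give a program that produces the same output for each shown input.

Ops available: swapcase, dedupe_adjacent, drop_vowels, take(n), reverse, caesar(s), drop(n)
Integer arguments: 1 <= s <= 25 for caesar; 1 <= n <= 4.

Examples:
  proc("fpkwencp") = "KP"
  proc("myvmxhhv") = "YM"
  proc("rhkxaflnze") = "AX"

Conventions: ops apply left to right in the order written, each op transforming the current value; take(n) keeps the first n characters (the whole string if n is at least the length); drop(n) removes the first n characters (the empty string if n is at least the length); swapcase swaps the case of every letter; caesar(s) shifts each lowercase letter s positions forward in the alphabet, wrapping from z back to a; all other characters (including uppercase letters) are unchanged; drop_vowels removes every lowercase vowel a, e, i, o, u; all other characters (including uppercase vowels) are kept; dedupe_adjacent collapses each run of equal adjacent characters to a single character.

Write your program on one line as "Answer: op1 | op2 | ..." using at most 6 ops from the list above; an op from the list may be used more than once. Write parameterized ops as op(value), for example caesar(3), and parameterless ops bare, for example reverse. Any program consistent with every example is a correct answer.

swapcase | dedupe_adjacent | reverse | drop(3) | take(4) | drop(2)

Check, running the answer program on each example:
  "fpkwencp" -> "FPKWENCP" -> "FPKWENCP" -> "PCNEWKPF" -> "EWKPF" -> "EWKP" -> "KP"
  "myvmxhhv" -> "MYVMXHHV" -> "MYVMXHV" -> "VHXMVYM" -> "MVYM" -> "MVYM" -> "YM"
  "rhkxaflnze" -> "RHKXAFLNZE" -> "RHKXAFLNZE" -> "EZNLFAXKHR" -> "LFAXKHR" -> "LFAX" -> "AX"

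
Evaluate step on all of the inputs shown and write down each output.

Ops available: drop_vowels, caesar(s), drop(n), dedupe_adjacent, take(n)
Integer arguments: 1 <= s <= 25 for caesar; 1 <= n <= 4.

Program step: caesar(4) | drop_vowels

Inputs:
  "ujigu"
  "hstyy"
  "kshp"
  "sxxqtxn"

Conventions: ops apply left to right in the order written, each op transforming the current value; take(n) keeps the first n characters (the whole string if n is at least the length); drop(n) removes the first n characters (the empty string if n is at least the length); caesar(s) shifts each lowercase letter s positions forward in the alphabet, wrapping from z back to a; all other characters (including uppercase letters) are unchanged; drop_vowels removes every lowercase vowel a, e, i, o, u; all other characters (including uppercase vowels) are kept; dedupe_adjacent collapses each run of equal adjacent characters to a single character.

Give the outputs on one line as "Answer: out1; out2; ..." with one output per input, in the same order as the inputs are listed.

"ynmky"; "lwxcc"; "wlt"; "wbbxbr"

Execution, op by op:
  "ujigu" -> "ynmky" -> "ynmky"
  "hstyy" -> "lwxcc" -> "lwxcc"
  "kshp" -> "owlt" -> "wlt"
  "sxxqtxn" -> "wbbuxbr" -> "wbbxbr"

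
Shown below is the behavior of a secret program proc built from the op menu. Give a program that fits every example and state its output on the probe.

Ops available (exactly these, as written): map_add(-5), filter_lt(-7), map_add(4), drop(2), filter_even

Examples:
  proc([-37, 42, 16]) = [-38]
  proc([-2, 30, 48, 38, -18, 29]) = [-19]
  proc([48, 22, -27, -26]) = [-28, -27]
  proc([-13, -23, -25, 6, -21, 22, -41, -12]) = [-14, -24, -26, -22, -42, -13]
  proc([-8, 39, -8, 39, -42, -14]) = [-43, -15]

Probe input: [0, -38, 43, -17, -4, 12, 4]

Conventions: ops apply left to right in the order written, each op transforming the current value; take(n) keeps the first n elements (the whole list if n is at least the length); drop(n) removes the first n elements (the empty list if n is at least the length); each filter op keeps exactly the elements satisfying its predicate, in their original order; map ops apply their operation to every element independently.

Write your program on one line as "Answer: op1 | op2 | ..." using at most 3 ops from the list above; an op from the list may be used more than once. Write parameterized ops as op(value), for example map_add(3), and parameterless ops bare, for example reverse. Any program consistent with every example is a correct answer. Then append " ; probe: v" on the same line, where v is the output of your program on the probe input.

map_add(4) | filter_lt(-7) | map_add(-5) ; probe: [-39, -18]

Check, running the answer program on each example:
  [-37, 42, 16] -> [-33, 46, 20] -> [-33] -> [-38]
  [-2, 30, 48, 38, -18, 29] -> [2, 34, 52, 42, -14, 33] -> [-14] -> [-19]
  [48, 22, -27, -26] -> [52, 26, -23, -22] -> [-23, -22] -> [-28, -27]
  [-13, -23, -25, 6, -21, 22, -41, -12] -> [-9, -19, -21, 10, -17, 26, -37, -8] -> [-9, -19, -21, -17, -37, -8] -> [-14, -24, -26, -22, -42, -13]
  [-8, 39, -8, 39, -42, -14] -> [-4, 43, -4, 43, -38, -10] -> [-38, -10] -> [-43, -15]
  probe: [0, -38, 43, -17, -4, 12, 4] -> [4, -34, 47, -13, 0, 16, 8] -> [-34, -13] -> [-39, -18]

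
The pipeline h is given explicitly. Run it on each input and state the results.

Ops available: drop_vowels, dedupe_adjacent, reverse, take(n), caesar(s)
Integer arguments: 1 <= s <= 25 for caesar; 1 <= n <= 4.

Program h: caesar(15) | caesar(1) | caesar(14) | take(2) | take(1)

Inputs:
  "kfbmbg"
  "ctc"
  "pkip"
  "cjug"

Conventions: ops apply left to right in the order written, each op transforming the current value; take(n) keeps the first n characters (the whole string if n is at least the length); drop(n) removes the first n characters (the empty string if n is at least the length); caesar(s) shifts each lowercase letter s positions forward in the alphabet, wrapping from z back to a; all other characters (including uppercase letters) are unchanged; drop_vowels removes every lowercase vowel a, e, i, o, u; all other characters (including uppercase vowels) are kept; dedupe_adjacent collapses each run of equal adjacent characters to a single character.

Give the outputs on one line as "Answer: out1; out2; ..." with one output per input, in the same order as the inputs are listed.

"o"; "g"; "t"; "g"

Execution, op by op:
  "kfbmbg" -> "zuqbqv" -> "avrcrw" -> "ojfqfk" -> "oj" -> "o"
  "ctc" -> "rir" -> "sjs" -> "gxg" -> "gx" -> "g"
  "pkip" -> "ezxe" -> "fayf" -> "tomt" -> "to" -> "t"
  "cjug" -> "ryjv" -> "szkw" -> "gnyk" -> "gn" -> "g"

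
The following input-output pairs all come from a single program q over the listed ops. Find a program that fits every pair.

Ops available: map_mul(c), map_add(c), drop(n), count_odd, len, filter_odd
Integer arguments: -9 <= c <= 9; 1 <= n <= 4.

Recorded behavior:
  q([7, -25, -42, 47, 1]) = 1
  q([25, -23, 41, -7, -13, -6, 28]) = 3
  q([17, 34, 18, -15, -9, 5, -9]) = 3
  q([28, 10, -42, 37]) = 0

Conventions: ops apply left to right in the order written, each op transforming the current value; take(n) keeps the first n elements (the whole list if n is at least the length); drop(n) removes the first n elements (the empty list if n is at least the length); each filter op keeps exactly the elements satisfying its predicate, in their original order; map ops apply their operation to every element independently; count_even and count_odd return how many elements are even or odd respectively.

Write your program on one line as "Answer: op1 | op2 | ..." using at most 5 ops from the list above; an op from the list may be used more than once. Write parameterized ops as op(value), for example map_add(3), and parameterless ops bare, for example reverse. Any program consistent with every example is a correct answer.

drop(3) | drop(1) | map_add(-4) | len

Check, running the answer program on each example:
  [7, -25, -42, 47, 1] -> [47, 1] -> [1] -> [-3] -> 1
  [25, -23, 41, -7, -13, -6, 28] -> [-7, -13, -6, 28] -> [-13, -6, 28] -> [-17, -10, 24] -> 3
  [17, 34, 18, -15, -9, 5, -9] -> [-15, -9, 5, -9] -> [-9, 5, -9] -> [-13, 1, -13] -> 3
  [28, 10, -42, 37] -> [37] -> [] -> [] -> 0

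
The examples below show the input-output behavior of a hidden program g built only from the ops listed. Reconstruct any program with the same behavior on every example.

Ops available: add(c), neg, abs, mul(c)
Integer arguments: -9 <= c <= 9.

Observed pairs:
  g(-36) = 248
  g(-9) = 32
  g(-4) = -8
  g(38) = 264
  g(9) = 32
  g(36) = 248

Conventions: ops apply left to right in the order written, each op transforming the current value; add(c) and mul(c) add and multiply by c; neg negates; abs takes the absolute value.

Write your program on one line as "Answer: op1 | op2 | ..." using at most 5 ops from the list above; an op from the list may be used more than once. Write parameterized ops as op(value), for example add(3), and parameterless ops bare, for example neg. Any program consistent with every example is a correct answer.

abs | neg | add(5) | mul(-8)

Check, running the answer program on each example:
  -36 -> 36 -> -36 -> -31 -> 248
  -9 -> 9 -> -9 -> -4 -> 32
  -4 -> 4 -> -4 -> 1 -> -8
  38 -> 38 -> -38 -> -33 -> 264
  9 -> 9 -> -9 -> -4 -> 32
  36 -> 36 -> -36 -> -31 -> 248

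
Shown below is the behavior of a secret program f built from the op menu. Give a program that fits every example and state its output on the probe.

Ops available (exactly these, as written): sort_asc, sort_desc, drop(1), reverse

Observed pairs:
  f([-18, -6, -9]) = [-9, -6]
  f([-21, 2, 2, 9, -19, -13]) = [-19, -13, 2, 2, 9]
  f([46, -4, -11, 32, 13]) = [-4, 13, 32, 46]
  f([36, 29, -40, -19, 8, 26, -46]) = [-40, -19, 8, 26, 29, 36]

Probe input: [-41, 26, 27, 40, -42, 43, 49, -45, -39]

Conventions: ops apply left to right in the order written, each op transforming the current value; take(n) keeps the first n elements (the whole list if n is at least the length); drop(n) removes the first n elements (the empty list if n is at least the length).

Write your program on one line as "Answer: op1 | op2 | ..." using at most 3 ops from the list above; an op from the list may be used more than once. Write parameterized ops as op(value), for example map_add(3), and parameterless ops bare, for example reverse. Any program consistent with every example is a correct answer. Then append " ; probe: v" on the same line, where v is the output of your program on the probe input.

sort_asc | drop(1) ; probe: [-42, -41, -39, 26, 27, 40, 43, 49]

Check, running the answer program on each example:
  [-18, -6, -9] -> [-18, -9, -6] -> [-9, -6]
  [-21, 2, 2, 9, -19, -13] -> [-21, -19, -13, 2, 2, 9] -> [-19, -13, 2, 2, 9]
  [46, -4, -11, 32, 13] -> [-11, -4, 13, 32, 46] -> [-4, 13, 32, 46]
  [36, 29, -40, -19, 8, 26, -46] -> [-46, -40, -19, 8, 26, 29, 36] -> [-40, -19, 8, 26, 29, 36]
  probe: [-41, 26, 27, 40, -42, 43, 49, -45, -39] -> [-45, -42, -41, -39, 26, 27, 40, 43, 49] -> [-42, -41, -39, 26, 27, 40, 43, 49]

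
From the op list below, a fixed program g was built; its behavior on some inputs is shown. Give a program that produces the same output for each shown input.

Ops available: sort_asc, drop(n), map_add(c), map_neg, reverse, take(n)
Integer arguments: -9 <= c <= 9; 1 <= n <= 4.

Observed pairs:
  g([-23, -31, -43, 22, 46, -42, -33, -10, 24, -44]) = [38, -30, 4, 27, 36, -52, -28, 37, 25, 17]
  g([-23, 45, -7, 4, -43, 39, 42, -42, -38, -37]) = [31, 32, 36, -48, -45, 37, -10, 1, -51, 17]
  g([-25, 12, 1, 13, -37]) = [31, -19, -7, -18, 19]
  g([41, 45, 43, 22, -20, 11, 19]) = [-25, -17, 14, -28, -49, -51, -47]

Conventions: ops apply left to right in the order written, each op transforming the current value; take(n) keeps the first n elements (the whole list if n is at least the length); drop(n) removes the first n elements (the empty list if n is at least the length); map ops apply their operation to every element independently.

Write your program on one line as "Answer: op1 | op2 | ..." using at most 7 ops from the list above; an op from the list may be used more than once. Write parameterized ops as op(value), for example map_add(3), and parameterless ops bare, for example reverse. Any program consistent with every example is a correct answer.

map_add(-5) | map_add(6) | map_neg | map_add(4) | reverse | map_add(-9)

Check, running the answer program on each example:
  [-23, -31, -43, 22, 46, -42, -33, -10, 24, -44] -> [-28, -36, -48, 17, 41, -47, -38, -15, 19, -49] -> [-22, -30, -42, 23, 47, -41, -32, -9, 25, -43] -> [22, 30, 42, -23, -47, 41, 32, 9, -25, 43] -> [26, 34, 46, -19, -43, 45, 36, 13, -21, 47] -> [47, -21, 13, 36, 45, -43, -19, 46, 34, 26] -> [38, -30, 4, 27, 36, -52, -28, 37, 25, 17]
  [-23, 45, -7, 4, -43, 39, 42, -42, -38, -37] -> [-28, 40, -12, -1, -48, 34, 37, -47, -43, -42] -> [-22, 46, -6, 5, -42, 40, 43, -41, -37, -36] -> [22, -46, 6, -5, 42, -40, -43, 41, 37, 36] -> [26, -42, 10, -1, 46, -36, -39, 45, 41, 40] -> [40, 41, 45, -39, -36, 46, -1, 10, -42, 26] -> [31, 32, 36, -48, -45, 37, -10, 1, -51, 17]
  [-25, 12, 1, 13, -37] -> [-30, 7, -4, 8, -42] -> [-24, 13, 2, 14, -36] -> [24, -13, -2, -14, 36] -> [28, -9, 2, -10, 40] -> [40, -10, 2, -9, 28] -> [31, -19, -7, -18, 19]
  [41, 45, 43, 22, -20, 11, 19] -> [36, 40, 38, 17, -25, 6, 14] -> [42, 46, 44, 23, -19, 12, 20] -> [-42, -46, -44, -23, 19, -12, -20] -> [-38, -42, -40, -19, 23, -8, -16] -> [-16, -8, 23, -19, -40, -42, -38] -> [-25, -17, 14, -28, -49, -51, -47]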